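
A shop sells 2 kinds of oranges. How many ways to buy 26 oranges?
C(26+2-1, 2-1) = C(27, 1) = 27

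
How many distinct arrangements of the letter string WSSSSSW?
7! / (2! × 5!) = 21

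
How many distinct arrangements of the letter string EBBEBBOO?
8! / (2! × 2! × 4!) = 420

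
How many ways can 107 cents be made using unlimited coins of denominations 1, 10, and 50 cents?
Coefficient of x^107 in 1/(1-x^1) · 1/(1-x^10) · 1/(1-x^50). Case on j = number of 50-cent coins (j = 0..2); remainder r = 107 - 50j is made from {1,10} in ⌊r/10⌋+1 ways. r = 107, 57, 7 → 11 + 6 + 1 = 18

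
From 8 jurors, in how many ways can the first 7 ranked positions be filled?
P(8,7) = 8!/(8-7)! = 40320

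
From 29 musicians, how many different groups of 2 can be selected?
C(29,2) = 29!/(2!×27!) = 406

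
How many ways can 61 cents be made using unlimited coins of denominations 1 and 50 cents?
Coefficient of x^61 in 1/(1-x^1) · 1/(1-x^50). Use j coins of 50 for j = 0..⌊61/50⌋ = 1, the rest in 1s: 1 + 1 = 2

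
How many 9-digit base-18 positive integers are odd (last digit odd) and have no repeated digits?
Last∈{1,3,5,7,9,11,13,15,17}. Last=0: 0. Last nonzero: 9×16×P(16,7) = 8302694400. Total = 8302694400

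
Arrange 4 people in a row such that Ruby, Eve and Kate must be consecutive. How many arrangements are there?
Treat the 3 as one block: (4-3+1)! × 3! = 2 × 6 = 12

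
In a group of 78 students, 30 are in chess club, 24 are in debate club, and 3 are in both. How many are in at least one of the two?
|A∪B| = |A| + |B| - |A∩B| = 30 + 24 - 3 = 51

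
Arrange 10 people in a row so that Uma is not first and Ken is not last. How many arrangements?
By inclusion-exclusion: 10! - 2×(10-1)! + (10-2)! = 3628800 - 725760 + 40320 = 2943360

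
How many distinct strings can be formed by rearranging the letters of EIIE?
4! / (2! × 2!) = 6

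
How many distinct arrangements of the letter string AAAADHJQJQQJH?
13! / (2! × 3! × 3! × 4! × 1!) = 3603600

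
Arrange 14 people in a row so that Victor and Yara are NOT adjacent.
Total - adjacent = 14! - (14-1)!×2 = 87178291200 - 12454041600 = 74724249600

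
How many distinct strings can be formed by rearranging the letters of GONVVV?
6! / (3! × 1! × 1! × 1!) = 120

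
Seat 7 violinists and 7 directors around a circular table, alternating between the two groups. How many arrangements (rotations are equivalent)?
Fix one of the violinists: (7-1)! ways for the remaining violinists, × 7! ways for the directors = 720 × 5040 = 3628800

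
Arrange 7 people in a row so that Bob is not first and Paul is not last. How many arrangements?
By inclusion-exclusion: 7! - 2×(7-1)! + (7-2)! = 5040 - 1440 + 120 = 3720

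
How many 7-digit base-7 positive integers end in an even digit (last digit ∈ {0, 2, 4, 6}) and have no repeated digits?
Last∈{0,2,4,6}. Last=0: 720. Last nonzero: 3×5×P(5,5) = 1800. Total = 2520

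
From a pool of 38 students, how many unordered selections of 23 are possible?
C(38,23) = 38!/(23!×15!) = 15471286560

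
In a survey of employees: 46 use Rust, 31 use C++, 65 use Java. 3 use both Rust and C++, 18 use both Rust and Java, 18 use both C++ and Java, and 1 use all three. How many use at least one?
|A∪B∪C| = 46+31+65-3-18-18+1 = 104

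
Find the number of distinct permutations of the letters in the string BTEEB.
5! / (1! × 2! × 2!) = 30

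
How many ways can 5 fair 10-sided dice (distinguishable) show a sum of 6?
Coefficient of x^6 in (x + x² + ... + x^10)^5. By inclusion-exclusion on dice exceeding 10: Σ_j (-1)^j C(5,j)·C(6-1-10j, 4) = C(5,0)·C(5,4) = 1·5 = 5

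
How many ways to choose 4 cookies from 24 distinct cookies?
C(24,4) = 24!/(4!×20!) = 10626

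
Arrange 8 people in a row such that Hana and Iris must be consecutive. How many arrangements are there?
Treat the 2 as one block: (8-2+1)! × 2! = 5040 × 2 = 10080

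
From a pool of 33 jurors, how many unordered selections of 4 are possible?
C(33,4) = 33!/(4!×29!) = 40920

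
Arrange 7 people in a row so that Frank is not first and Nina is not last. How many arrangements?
By inclusion-exclusion: 7! - 2×(7-1)! + (7-2)! = 5040 - 1440 + 120 = 3720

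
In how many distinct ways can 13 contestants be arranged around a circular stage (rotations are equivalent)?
Circular: fix one position, arrange the rest. (13-1)! = 479001600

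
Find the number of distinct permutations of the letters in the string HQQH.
4! / (2! × 2!) = 6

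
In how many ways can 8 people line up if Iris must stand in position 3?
Fix one position: (8-1)! = 5040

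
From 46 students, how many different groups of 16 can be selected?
C(46,16) = 46!/(16!×30!) = 991493848554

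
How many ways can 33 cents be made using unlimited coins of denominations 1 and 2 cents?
Coefficient of x^33 in 1/(1-x^1) · 1/(1-x^2). Use j coins of 2 for j = 0..⌊33/2⌋ = 16, the rest in 1s: 16 + 1 = 17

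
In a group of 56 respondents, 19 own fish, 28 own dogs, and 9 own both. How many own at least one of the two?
|A∪B| = |A| + |B| - |A∩B| = 19 + 28 - 9 = 38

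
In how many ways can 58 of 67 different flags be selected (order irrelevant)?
C(67,58) = 67!/(58!×9!) = 42757703560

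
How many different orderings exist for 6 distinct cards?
6! = 720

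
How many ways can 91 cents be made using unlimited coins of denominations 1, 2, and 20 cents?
Coefficient of x^91 in 1/(1-x^1) · 1/(1-x^2) · 1/(1-x^20). Case on j = number of 20-cent coins (j = 0..4); remainder r = 91 - 20j is made from {1,2} in ⌊r/2⌋+1 ways. r = 91, 71, 51, 31, 11 → 46 + 36 + 26 + 16 + 6 = 130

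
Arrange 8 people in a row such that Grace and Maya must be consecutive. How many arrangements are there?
Treat the 2 as one block: (8-2+1)! × 2! = 5040 × 2 = 10080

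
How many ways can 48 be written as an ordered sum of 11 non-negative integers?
C(48+11-1, 11-1) = C(58, 10) = 52179482355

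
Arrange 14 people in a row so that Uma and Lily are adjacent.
Treat as block: (14-1)! × 2! = 6227020800 × 2 = 12454041600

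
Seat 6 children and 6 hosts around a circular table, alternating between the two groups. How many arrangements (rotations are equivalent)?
Fix one of the children: (6-1)! ways for the remaining children, × 6! ways for the hosts = 120 × 720 = 86400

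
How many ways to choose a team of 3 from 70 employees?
C(70,3) = 70!/(3!×67!) = 54740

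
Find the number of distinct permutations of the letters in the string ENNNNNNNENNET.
13! / (3! × 1! × 9!) = 2860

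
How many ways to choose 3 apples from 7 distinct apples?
C(7,3) = 7!/(3!×4!) = 35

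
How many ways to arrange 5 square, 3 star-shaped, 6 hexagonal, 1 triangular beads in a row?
15! / (5! × 3! × 6! × 1!) = 2522520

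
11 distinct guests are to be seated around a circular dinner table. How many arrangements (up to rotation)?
Circular: fix one position, arrange the rest. (11-1)! = 3628800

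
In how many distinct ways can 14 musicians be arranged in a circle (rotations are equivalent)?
Circular: fix one position, arrange the rest. (14-1)! = 6227020800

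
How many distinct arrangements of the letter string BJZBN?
5! / (1! × 1! × 1! × 2!) = 60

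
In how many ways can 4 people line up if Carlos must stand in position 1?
Fix one position: (4-1)! = 6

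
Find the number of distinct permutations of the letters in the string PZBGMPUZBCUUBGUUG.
17! / (1! × 1! × 3! × 2! × 2! × 5! × 3!) = 20583763200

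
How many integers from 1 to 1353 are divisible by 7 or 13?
⌊1353/7⌋ + ⌊1353/13⌋ - ⌊1353/91⌋ = 193 + 104 - 14 = 283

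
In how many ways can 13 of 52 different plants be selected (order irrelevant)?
C(52,13) = 52!/(13!×39!) = 635013559600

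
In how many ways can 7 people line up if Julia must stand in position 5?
Fix one position: (7-1)! = 720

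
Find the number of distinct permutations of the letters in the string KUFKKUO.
7! / (2! × 1! × 3! × 1!) = 420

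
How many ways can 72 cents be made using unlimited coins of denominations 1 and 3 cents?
Coefficient of x^72 in 1/(1-x^1) · 1/(1-x^3). Use j coins of 3 for j = 0..⌊72/3⌋ = 24, the rest in 1s: 24 + 1 = 25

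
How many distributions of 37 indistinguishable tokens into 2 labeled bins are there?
C(37+2-1, 2-1) = C(38, 1) = 38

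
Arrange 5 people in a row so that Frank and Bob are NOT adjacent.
Total - adjacent = 5! - (5-1)!×2 = 120 - 48 = 72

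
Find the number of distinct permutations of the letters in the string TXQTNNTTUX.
10! / (2! × 1! × 2! × 4! × 1!) = 37800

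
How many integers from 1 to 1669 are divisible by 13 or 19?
⌊1669/13⌋ + ⌊1669/19⌋ - ⌊1669/247⌋ = 128 + 87 - 6 = 209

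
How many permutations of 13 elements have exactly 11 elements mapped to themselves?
Choose the 11 fixed points C(13,11) = 78, derange the rest: !2 = Σ_{j=0}^{2} (-1)^j·2!/j! = 2 - 2 + 1 = 1. Product = 78 × 1 = 78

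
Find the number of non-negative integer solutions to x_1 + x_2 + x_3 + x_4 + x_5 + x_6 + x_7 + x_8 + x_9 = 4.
C(4+9-1, 9-1) = C(12, 8) = 495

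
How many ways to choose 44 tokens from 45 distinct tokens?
C(45,44) = 45!/(44!×1!) = 45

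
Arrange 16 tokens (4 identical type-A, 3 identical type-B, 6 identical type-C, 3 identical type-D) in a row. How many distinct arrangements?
16! / (4! × 3! × 6! × 3!) = 33633600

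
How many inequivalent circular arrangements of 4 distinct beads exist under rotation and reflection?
(4-1)!/2 = 6/2 = 3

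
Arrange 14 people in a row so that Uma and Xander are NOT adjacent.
Total - adjacent = 14! - (14-1)!×2 = 87178291200 - 12454041600 = 74724249600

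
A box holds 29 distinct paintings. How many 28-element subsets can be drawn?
C(29,28) = 29!/(28!×1!) = 29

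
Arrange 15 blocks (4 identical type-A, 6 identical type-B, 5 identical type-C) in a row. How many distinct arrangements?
15! / (4! × 6! × 5!) = 630630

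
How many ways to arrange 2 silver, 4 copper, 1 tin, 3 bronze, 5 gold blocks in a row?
15! / (2! × 4! × 1! × 3! × 5!) = 37837800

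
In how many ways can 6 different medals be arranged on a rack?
6! = 720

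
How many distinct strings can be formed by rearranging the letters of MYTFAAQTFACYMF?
14! / (1! × 1! × 2! × 2! × 2! × 3! × 3!) = 302702400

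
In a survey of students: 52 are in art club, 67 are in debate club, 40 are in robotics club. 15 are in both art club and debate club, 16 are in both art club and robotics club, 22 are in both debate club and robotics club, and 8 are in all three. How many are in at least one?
|A∪B∪C| = 52+67+40-15-16-22+8 = 114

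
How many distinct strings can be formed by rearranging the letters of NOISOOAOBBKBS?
13! / (4! × 1! × 1! × 2! × 3! × 1! × 1!) = 21621600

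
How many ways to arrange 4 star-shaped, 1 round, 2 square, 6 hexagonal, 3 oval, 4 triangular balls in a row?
20! / (4! × 1! × 2! × 6! × 3! × 4!) = 488864376000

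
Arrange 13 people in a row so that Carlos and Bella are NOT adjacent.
Total - adjacent = 13! - (13-1)!×2 = 6227020800 - 958003200 = 5269017600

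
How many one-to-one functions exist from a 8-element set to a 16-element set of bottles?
P(16,8) = 16!/(16-8)! = 518918400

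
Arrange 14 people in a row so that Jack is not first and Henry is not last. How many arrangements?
By inclusion-exclusion: 14! - 2×(14-1)! + (14-2)! = 87178291200 - 12454041600 + 479001600 = 75203251200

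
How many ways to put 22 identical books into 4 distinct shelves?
C(22+4-1, 4-1) = C(25, 3) = 2300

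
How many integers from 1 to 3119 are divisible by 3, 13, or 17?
⌊3119/3⌋+⌊3119/13⌋+⌊3119/17⌋ - ⌊3119/39⌋-⌊3119/51⌋-⌊3119/221⌋ + ⌊3119/663⌋ = 1039+239+183 - 79-61-14 + 4 = 1311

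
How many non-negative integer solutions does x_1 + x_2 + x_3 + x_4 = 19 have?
C(19+4-1, 4-1) = C(22, 3) = 1540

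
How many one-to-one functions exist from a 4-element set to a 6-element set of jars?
P(6,4) = 6!/(6-4)! = 360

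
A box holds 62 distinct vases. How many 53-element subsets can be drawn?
C(62,53) = 62!/(53!×9!) = 20286591270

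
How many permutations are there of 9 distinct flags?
9! = 362880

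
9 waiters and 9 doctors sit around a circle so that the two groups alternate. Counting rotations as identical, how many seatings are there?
Fix one of the waiters: (9-1)! ways for the remaining waiters, × 9! ways for the doctors = 40320 × 362880 = 14631321600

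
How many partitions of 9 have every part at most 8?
Let r_j(i) = number of partitions of i into parts ≤ j, for i = 0..9. r_1(i) = 1 for all i; r_j(i) = r_{j-1}(i) + r_j(i-j). Rows j = 2..8: ≤2: 1 1 2 2 3 3 4 4 5 5; ≤3: 1 1 2 3 4 5 7 8 10 12; ≤4: 1 1 2 3 5 6 9 11 15 18; ≤5: 1 1 2 3 5 7 10 13 18 23; ≤6: 1 1 2 3 5 7 11 14 20 26; ≤7: 1 1 2 3 5 7 11 15 21 28; ≤8: 1 1 2 3 5 7 11 15 22 29. r_8(9) = 29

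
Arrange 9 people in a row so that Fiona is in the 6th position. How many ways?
Fix one position: (9-1)! = 40320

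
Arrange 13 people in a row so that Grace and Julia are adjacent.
Treat as block: (13-1)! × 2! = 479001600 × 2 = 958003200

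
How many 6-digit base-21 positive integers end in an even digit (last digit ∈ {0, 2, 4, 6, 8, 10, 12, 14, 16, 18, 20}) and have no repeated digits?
Last∈{0,2,4,6,8,10,12,14,16,18,20}. Last=0: 1860480. Last nonzero: 10×19×P(19,4) = 17674560. Total = 19535040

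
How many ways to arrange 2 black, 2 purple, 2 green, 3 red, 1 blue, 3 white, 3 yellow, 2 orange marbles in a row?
18! / (2! × 2! × 2! × 3! × 1! × 3! × 3! × 2!) = 1852538688000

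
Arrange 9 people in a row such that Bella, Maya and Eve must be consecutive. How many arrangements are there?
Treat the 3 as one block: (9-3+1)! × 3! = 5040 × 6 = 30240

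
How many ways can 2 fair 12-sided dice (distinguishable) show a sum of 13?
Coefficient of x^13 in (x + x² + ... + x^12)^2. By inclusion-exclusion on dice exceeding 12: Σ_j (-1)^j C(2,j)·C(13-1-12j, 1) = C(2,0)·C(12,1) = 1·12 = 12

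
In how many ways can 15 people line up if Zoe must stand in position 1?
Fix one position: (15-1)! = 87178291200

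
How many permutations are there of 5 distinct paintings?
5! = 120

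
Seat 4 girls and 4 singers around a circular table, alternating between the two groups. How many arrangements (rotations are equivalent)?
Fix one of the girls: (4-1)! ways for the remaining girls, × 4! ways for the singers = 6 × 24 = 144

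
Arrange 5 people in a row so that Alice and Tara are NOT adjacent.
Total - adjacent = 5! - (5-1)!×2 = 120 - 48 = 72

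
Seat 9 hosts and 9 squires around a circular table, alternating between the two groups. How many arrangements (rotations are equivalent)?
Fix one of the hosts: (9-1)! ways for the remaining hosts, × 9! ways for the squires = 40320 × 362880 = 14631321600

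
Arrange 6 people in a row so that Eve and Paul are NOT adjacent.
Total - adjacent = 6! - (6-1)!×2 = 720 - 240 = 480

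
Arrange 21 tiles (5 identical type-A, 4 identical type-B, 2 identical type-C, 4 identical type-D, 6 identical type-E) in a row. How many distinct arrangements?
21! / (5! × 4! × 2! × 4! × 6!) = 513307594800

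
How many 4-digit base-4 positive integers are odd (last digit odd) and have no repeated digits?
Last∈{1,3}. Last=0: 0. Last nonzero: 2×2×P(2,2) = 8. Total = 8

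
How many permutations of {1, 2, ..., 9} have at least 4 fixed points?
Exactly j fixed points: C(9,j)·!(9-j); sum over j ≥ 4 (derangement numbers via !m = (m-1)·(!(m-1) + !(m-2)): !0..!5 = 1, 0, 1, 2, 9, 44). Σ_{j=4}^{9} C(9,j)·!(9-j) = C(9,4)·!5 + C(9,5)·!4 + C(9,6)·!3 + C(9,7)·!2 + C(9,8)·!1 + C(9,9)·!0 = 126·44 + 126·9 + 84·2 + 36·1 + 9·0 + 1·1 = 6883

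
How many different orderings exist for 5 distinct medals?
5! = 120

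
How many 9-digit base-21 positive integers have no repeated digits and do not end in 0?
Last digit: 20 nonzero choices. First digit: 19 (nonzero, ≠last). Middle 7: P(19,7) = 253955520. Total = 96503097600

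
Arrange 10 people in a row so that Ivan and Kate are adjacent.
Treat as block: (10-1)! × 2! = 362880 × 2 = 725760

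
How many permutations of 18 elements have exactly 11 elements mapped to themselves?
Choose the 11 fixed points C(18,11) = 31824, derange the rest: !7 = Σ_{j=0}^{7} (-1)^j·7!/j! = 5040 - 5040 + 2520 - 840 + 210 - 42 + 7 - 1 = 1854. Product = 31824 × 1854 = 59001696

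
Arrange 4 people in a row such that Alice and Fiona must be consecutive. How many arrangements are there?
Treat the 2 as one block: (4-2+1)! × 2! = 6 × 2 = 12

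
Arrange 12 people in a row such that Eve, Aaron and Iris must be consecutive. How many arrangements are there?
Treat the 3 as one block: (12-3+1)! × 3! = 3628800 × 6 = 21772800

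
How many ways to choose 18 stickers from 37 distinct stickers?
C(37,18) = 37!/(18!×19!) = 17672631900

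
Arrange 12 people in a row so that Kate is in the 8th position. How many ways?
Fix one position: (12-1)! = 39916800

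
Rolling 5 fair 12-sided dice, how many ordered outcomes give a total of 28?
Coefficient of x^28 in (x + x² + ... + x^12)^5. By inclusion-exclusion on dice exceeding 12: Σ_j (-1)^j C(5,j)·C(28-1-12j, 4) = C(5,0)·C(27,4) - C(5,1)·C(15,4) = 1·17550 - 5·1365 = 10725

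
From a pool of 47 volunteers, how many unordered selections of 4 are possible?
C(47,4) = 47!/(4!×43!) = 178365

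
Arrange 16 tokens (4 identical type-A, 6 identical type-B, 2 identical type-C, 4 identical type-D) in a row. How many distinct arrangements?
16! / (4! × 6! × 2! × 4!) = 25225200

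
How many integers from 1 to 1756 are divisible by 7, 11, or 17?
⌊1756/7⌋+⌊1756/11⌋+⌊1756/17⌋ - ⌊1756/77⌋-⌊1756/119⌋-⌊1756/187⌋ + ⌊1756/1309⌋ = 250+159+103 - 22-14-9 + 1 = 468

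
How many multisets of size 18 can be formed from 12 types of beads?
C(18+12-1, 12-1) = C(29, 11) = 34597290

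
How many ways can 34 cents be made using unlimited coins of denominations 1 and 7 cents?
Coefficient of x^34 in 1/(1-x^1) · 1/(1-x^7). Use j coins of 7 for j = 0..⌊34/7⌋ = 4, the rest in 1s: 4 + 1 = 5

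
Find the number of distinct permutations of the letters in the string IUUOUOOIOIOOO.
13! / (3! × 3! × 7!) = 34320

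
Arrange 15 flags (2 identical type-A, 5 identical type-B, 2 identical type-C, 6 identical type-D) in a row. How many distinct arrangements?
15! / (2! × 5! × 2! × 6!) = 3783780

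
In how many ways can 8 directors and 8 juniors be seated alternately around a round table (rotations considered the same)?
Fix one of the directors: (8-1)! ways for the remaining directors, × 8! ways for the juniors = 5040 × 40320 = 203212800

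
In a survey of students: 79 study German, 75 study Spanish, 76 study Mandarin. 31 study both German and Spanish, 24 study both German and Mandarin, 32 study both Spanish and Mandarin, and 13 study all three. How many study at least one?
|A∪B∪C| = 79+75+76-31-24-32+13 = 156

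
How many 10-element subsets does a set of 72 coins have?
C(72,10) = 72!/(10!×62!) = 536211932256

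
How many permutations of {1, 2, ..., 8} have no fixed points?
!8 = Σ_{j=0}^{8} (-1)^j·8!/j! = 40320 - 40320 + 20160 - 6720 + 1680 - 336 + 56 - 8 + 1 = 14833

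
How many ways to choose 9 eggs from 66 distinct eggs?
C(66,9) = 66!/(9!×57!) = 37014131440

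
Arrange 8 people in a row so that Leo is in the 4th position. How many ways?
Fix one position: (8-1)! = 5040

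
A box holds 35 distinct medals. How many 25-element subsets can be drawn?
C(35,25) = 35!/(25!×10!) = 183579396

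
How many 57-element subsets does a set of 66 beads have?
C(66,57) = 66!/(57!×9!) = 37014131440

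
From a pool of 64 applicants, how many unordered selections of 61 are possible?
C(64,61) = 64!/(61!×3!) = 41664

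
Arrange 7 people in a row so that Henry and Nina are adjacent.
Treat as block: (7-1)! × 2! = 720 × 2 = 1440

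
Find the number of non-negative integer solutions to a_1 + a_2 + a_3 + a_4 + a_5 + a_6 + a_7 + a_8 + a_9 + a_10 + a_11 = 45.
C(45+11-1, 11-1) = C(55, 10) = 29248649430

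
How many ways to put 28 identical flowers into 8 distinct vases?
C(28+8-1, 8-1) = C(35, 7) = 6724520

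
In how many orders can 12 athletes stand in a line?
12! = 479001600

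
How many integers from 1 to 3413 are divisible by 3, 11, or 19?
⌊3413/3⌋+⌊3413/11⌋+⌊3413/19⌋ - ⌊3413/33⌋-⌊3413/57⌋-⌊3413/209⌋ + ⌊3413/627⌋ = 1137+310+179 - 103-59-16 + 5 = 1453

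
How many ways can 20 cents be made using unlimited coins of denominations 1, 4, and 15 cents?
Coefficient of x^20 in 1/(1-x^1) · 1/(1-x^4) · 1/(1-x^15). Case on j = number of 15-cent coins (j = 0..1); remainder r = 20 - 15j is made from {1,4} in ⌊r/4⌋+1 ways. r = 20, 5 → 6 + 2 = 8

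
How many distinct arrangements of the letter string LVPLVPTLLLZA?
12! / (1! × 1! × 2! × 5! × 2! × 1!) = 997920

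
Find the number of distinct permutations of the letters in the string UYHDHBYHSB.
10! / (2! × 1! × 2! × 1! × 1! × 3!) = 151200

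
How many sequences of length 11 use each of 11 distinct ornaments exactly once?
11! = 39916800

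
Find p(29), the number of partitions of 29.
Pentagonal recurrence p(n) = p(n-1) + p(n-2) - p(n-5) - p(n-7) + p(n-12) + p(n-15) - ... gives p(0..28) = 1, 1, 2, 3, 5, 7, 11, 15, 22, 30, 42, 56, 77, 101, 135, 176, 231, 297, 385, 490, 627, 792, 1002, 1255, 1575, 1958, 2436, 3010, 3718. p(29) = p(28) + p(27) - p(24) - p(22) + p(17) + p(14) - p(7) - p(3) = 3718 + 3010 - 1575 - 1002 + 297 + 135 - 15 - 3 = 4565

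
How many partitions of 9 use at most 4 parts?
By conjugation, equals partitions of 9 into parts ≤ 4. Let r_j(i) = number of partitions of i into parts ≤ j, for i = 0..9. r_1(i) = 1 for all i; r_j(i) = r_{j-1}(i) + r_j(i-j). Rows j = 2..4: ≤2: 1 1 2 2 3 3 4 4 5 5; ≤3: 1 1 2 3 4 5 7 8 10 12; ≤4: 1 1 2 3 5 6 9 11 15 18. r_4(9) = 18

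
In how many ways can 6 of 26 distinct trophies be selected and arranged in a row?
P(26,6) = 26!/(26-6)! = 165765600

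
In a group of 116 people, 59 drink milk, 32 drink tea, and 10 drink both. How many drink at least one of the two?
|A∪B| = |A| + |B| - |A∩B| = 59 + 32 - 10 = 81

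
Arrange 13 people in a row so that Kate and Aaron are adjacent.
Treat as block: (13-1)! × 2! = 479001600 × 2 = 958003200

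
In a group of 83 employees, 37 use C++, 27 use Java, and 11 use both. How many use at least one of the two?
|A∪B| = |A| + |B| - |A∩B| = 37 + 27 - 11 = 53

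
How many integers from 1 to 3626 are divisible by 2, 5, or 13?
⌊3626/2⌋+⌊3626/5⌋+⌊3626/13⌋ - ⌊3626/10⌋-⌊3626/26⌋-⌊3626/65⌋ + ⌊3626/130⌋ = 1813+725+278 - 362-139-55 + 27 = 2287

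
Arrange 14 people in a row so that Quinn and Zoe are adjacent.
Treat as block: (14-1)! × 2! = 6227020800 × 2 = 12454041600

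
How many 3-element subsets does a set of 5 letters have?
C(5,3) = 5!/(3!×2!) = 10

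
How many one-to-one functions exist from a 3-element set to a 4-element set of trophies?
P(4,3) = 4!/(4-3)! = 24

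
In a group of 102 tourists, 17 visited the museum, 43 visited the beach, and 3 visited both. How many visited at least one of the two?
|A∪B| = |A| + |B| - |A∩B| = 17 + 43 - 3 = 57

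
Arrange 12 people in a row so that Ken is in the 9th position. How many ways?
Fix one position: (12-1)! = 39916800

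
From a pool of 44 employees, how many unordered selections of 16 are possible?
C(44,16) = 44!/(16!×28!) = 416714805914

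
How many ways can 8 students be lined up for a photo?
8! = 40320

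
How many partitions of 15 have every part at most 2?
Let r_j(i) = number of partitions of i into parts ≤ j, for i = 0..15. r_1(i) = 1 for all i; r_j(i) = r_{j-1}(i) + r_j(i-j). Rows j = 2..2: ≤2: 1 1 2 2 3 3 4 4 5 5 6 6 7 7 8 8. r_2(15) = 8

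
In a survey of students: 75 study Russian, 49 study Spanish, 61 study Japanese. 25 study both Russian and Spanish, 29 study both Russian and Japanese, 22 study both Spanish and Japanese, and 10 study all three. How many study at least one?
|A∪B∪C| = 75+49+61-25-29-22+10 = 119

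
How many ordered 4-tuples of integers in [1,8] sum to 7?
Coefficient of x^7 in (x + x² + ... + x^8)^4. By inclusion-exclusion on dice exceeding 8: Σ_j (-1)^j C(4,j)·C(7-1-8j, 3) = C(4,0)·C(6,3) = 1·20 = 20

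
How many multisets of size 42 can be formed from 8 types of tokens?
C(42+8-1, 8-1) = C(49, 7) = 85900584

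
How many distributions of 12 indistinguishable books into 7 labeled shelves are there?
C(12+7-1, 7-1) = C(18, 6) = 18564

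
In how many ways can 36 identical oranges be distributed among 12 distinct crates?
C(36+12-1, 12-1) = C(47, 11) = 17417133617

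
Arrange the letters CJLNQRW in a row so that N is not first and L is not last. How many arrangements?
By inclusion-exclusion: 7! - 2×(7-1)! + (7-2)! = 5040 - 1440 + 120 = 3720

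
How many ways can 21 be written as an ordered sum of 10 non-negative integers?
C(21+10-1, 10-1) = C(30, 9) = 14307150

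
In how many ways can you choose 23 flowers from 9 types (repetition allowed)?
C(23+9-1, 9-1) = C(31, 8) = 7888725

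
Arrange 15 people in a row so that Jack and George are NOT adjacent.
Total - adjacent = 15! - (15-1)!×2 = 1307674368000 - 174356582400 = 1133317785600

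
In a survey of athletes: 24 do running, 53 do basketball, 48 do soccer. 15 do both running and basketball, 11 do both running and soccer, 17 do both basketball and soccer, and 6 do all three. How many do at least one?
|A∪B∪C| = 24+53+48-15-11-17+6 = 88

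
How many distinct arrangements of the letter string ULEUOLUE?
8! / (1! × 2! × 3! × 2!) = 1680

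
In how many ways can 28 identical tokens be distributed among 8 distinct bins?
C(28+8-1, 8-1) = C(35, 7) = 6724520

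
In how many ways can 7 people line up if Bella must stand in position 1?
Fix one position: (7-1)! = 720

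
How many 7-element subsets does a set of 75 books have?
C(75,7) = 75!/(7!×68!) = 1984829850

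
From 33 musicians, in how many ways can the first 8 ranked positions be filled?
P(33,8) = 33!/(33-8)! = 559809169920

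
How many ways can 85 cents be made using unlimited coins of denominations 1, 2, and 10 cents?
Coefficient of x^85 in 1/(1-x^1) · 1/(1-x^2) · 1/(1-x^10). Case on j = number of 10-cent coins (j = 0..8); remainder r = 85 - 10j is made from {1,2} in ⌊r/2⌋+1 ways. r = 85, 75, 65, 55, 45, 35, 25, 15, 5 → 43 + 38 + 33 + 28 + 23 + 18 + 13 + 8 + 3 = 207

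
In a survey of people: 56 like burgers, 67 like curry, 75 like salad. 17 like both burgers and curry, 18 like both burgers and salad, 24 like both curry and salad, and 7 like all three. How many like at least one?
|A∪B∪C| = 56+67+75-17-18-24+7 = 146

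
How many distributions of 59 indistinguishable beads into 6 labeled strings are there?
C(59+6-1, 6-1) = C(64, 5) = 7624512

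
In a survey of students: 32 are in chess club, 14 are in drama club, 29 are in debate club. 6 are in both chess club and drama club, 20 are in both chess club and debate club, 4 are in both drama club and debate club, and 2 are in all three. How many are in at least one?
|A∪B∪C| = 32+14+29-6-20-4+2 = 47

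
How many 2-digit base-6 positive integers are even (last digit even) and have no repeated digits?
Last∈{0,2,4}. Last=0: 5. Last nonzero: 2×4×P(4,0) = 8. Total = 13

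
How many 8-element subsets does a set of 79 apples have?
C(79,8) = 79!/(8!×71!) = 26088783435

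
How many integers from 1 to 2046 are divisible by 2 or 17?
⌊2046/2⌋ + ⌊2046/17⌋ - ⌊2046/34⌋ = 1023 + 120 - 60 = 1083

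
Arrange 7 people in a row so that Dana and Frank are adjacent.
Treat as block: (7-1)! × 2! = 720 × 2 = 1440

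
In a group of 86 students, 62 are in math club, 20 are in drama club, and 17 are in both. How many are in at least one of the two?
|A∪B| = |A| + |B| - |A∩B| = 62 + 20 - 17 = 65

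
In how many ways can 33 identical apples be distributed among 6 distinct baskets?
C(33+6-1, 6-1) = C(38, 5) = 501942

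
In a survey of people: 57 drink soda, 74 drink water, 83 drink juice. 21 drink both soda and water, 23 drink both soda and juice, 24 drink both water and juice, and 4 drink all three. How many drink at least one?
|A∪B∪C| = 57+74+83-21-23-24+4 = 150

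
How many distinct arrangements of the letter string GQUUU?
5! / (1! × 3! × 1!) = 20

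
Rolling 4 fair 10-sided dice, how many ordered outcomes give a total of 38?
Coefficient of x^38 in (x + x² + ... + x^10)^4. By inclusion-exclusion on dice exceeding 10: Σ_j (-1)^j C(4,j)·C(38-1-10j, 3) = C(4,0)·C(37,3) - C(4,1)·C(27,3) + C(4,2)·C(17,3) - C(4,3)·C(7,3) = 1·7770 - 4·2925 + 6·680 - 4·35 = 10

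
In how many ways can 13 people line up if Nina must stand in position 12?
Fix one position: (13-1)! = 479001600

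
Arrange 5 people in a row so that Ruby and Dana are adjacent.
Treat as block: (5-1)! × 2! = 24 × 2 = 48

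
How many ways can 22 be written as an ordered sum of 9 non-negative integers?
C(22+9-1, 9-1) = C(30, 8) = 5852925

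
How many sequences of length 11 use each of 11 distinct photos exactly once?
11! = 39916800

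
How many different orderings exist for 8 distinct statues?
8! = 40320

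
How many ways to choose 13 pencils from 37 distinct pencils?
C(37,13) = 37!/(13!×24!) = 3562467300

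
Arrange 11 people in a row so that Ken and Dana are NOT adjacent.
Total - adjacent = 11! - (11-1)!×2 = 39916800 - 7257600 = 32659200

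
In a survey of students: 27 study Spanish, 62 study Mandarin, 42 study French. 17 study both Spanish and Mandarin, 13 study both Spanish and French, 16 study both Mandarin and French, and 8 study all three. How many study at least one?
|A∪B∪C| = 27+62+42-17-13-16+8 = 93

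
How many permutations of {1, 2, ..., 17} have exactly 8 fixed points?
Choose the 8 fixed points C(17,8) = 24310, derange the rest: !9 = Σ_{j=0}^{9} (-1)^j·9!/j! = 362880 - 362880 + 181440 - 60480 + 15120 - 3024 + 504 - 72 + 9 - 1 = 133496. Product = 24310 × 133496 = 3245287760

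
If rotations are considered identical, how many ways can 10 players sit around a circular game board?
Circular: fix one position, arrange the rest. (10-1)! = 362880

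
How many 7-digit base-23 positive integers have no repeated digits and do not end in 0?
Last digit: 22 nonzero choices. First digit: 21 (nonzero, ≠last). Middle 5: P(21,5) = 2441880. Total = 1128148560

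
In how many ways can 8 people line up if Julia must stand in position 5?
Fix one position: (8-1)! = 5040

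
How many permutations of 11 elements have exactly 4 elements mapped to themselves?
Choose the 4 fixed points C(11,4) = 330, derange the rest: !7 = Σ_{j=0}^{7} (-1)^j·7!/j! = 5040 - 5040 + 2520 - 840 + 210 - 42 + 7 - 1 = 1854. Product = 330 × 1854 = 611820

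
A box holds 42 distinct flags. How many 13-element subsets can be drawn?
C(42,13) = 42!/(13!×29!) = 25518731280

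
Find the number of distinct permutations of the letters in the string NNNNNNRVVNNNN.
13! / (2! × 10! × 1!) = 858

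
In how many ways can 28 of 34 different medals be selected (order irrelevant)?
C(34,28) = 34!/(28!×6!) = 1344904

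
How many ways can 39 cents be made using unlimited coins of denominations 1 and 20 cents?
Coefficient of x^39 in 1/(1-x^1) · 1/(1-x^20). Use j coins of 20 for j = 0..⌊39/20⌋ = 1, the rest in 1s: 1 + 1 = 2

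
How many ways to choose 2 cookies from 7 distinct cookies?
C(7,2) = 7!/(2!×5!) = 21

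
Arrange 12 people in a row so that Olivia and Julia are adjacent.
Treat as block: (12-1)! × 2! = 39916800 × 2 = 79833600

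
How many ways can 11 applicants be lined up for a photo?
11! = 39916800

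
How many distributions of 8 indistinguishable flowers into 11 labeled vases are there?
C(8+11-1, 11-1) = C(18, 10) = 43758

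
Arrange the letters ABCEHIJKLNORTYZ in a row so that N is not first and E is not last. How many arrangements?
By inclusion-exclusion: 15! - 2×(15-1)! + (15-2)! = 1307674368000 - 174356582400 + 6227020800 = 1139544806400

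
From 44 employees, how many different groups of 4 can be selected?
C(44,4) = 44!/(4!×40!) = 135751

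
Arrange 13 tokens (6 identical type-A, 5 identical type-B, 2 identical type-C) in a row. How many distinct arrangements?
13! / (6! × 5! × 2!) = 36036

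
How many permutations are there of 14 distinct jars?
14! = 87178291200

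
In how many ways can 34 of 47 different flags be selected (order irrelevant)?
C(47,34) = 47!/(34!×13!) = 140676848445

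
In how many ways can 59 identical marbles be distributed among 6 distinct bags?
C(59+6-1, 6-1) = C(64, 5) = 7624512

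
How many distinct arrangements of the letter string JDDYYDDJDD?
10! / (2! × 2! × 6!) = 1260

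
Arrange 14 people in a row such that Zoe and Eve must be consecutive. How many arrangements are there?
Treat the 2 as one block: (14-2+1)! × 2! = 6227020800 × 2 = 12454041600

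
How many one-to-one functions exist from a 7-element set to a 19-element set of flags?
P(19,7) = 19!/(19-7)! = 253955520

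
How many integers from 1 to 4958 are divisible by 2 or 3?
⌊4958/2⌋ + ⌊4958/3⌋ - ⌊4958/6⌋ = 2479 + 1652 - 826 = 3305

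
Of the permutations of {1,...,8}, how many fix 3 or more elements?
Exactly j fixed points: C(8,j)·!(8-j); sum over j ≥ 3 (derangement numbers via !m = (m-1)·(!(m-1) + !(m-2)): !0..!5 = 1, 0, 1, 2, 9, 44). Σ_{j=3}^{8} C(8,j)·!(8-j) = C(8,3)·!5 + C(8,4)·!4 + C(8,5)·!3 + C(8,6)·!2 + C(8,7)·!1 + C(8,8)·!0 = 56·44 + 70·9 + 56·2 + 28·1 + 8·0 + 1·1 = 3235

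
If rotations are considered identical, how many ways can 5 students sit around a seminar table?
Circular: fix one position, arrange the rest. (5-1)! = 24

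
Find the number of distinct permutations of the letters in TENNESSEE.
9! / (1! × 4! × 2! × 2!) = 3780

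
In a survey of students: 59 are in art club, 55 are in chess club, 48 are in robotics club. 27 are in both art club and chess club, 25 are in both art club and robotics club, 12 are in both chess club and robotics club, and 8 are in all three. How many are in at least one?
|A∪B∪C| = 59+55+48-27-25-12+8 = 106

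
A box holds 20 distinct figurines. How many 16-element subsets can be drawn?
C(20,16) = 20!/(16!×4!) = 4845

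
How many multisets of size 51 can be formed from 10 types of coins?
C(51+10-1, 10-1) = C(60, 9) = 14783142660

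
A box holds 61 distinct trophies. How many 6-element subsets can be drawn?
C(61,6) = 61!/(6!×55!) = 55525372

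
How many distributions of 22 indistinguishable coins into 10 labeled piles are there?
C(22+10-1, 10-1) = C(31, 9) = 20160075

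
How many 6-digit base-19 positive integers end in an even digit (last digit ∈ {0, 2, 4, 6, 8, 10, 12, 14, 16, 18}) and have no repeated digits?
Last∈{0,2,4,6,8,10,12,14,16,18}. Last=0: 1028160. Last nonzero: 9×17×P(17,4) = 8739360. Total = 9767520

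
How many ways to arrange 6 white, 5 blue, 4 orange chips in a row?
15! / (6! × 5! × 4!) = 630630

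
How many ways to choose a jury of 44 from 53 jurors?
C(53,44) = 53!/(44!×9!) = 4431613550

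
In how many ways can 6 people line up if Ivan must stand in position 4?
Fix one position: (6-1)! = 120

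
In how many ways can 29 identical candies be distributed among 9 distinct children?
C(29+9-1, 9-1) = C(37, 8) = 38608020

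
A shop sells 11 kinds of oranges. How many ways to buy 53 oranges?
C(53+11-1, 11-1) = C(63, 10) = 127805525001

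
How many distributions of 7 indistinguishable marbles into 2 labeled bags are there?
C(7+2-1, 2-1) = C(8, 1) = 8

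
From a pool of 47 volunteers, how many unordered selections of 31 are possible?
C(47,31) = 47!/(31!×16!) = 1503232609098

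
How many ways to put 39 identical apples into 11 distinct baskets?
C(39+11-1, 11-1) = C(49, 10) = 8217822536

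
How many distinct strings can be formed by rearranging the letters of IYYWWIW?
7! / (2! × 3! × 2!) = 210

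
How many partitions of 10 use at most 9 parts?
By conjugation, equals partitions of 10 into parts ≤ 9. Let r_j(i) = number of partitions of i into parts ≤ j, for i = 0..10. r_1(i) = 1 for all i; r_j(i) = r_{j-1}(i) + r_j(i-j). Rows j = 2..9: ≤2: 1 1 2 2 3 3 4 4 5 5 6; ≤3: 1 1 2 3 4 5 7 8 10 12 14; ≤4: 1 1 2 3 5 6 9 11 15 18 23; ≤5: 1 1 2 3 5 7 10 13 18 23 30; ≤6: 1 1 2 3 5 7 11 14 20 26 35; ≤7: 1 1 2 3 5 7 11 15 21 28 38; ≤8: 1 1 2 3 5 7 11 15 22 29 40; ≤9: 1 1 2 3 5 7 11 15 22 30 41. r_9(10) = 41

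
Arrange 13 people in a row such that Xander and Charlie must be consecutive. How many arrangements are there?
Treat the 2 as one block: (13-2+1)! × 2! = 479001600 × 2 = 958003200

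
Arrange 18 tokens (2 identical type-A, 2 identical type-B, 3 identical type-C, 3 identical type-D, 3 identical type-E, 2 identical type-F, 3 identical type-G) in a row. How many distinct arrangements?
18! / (2! × 2! × 3! × 3! × 3! × 2! × 3!) = 617512896000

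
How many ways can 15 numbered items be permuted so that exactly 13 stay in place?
Choose the 13 fixed points C(15,13) = 105, derange the rest: !2 = Σ_{j=0}^{2} (-1)^j·2!/j! = 2 - 2 + 1 = 1. Product = 105 × 1 = 105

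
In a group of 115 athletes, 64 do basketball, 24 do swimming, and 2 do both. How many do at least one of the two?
|A∪B| = |A| + |B| - |A∩B| = 64 + 24 - 2 = 86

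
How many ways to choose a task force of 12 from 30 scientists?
C(30,12) = 30!/(12!×18!) = 86493225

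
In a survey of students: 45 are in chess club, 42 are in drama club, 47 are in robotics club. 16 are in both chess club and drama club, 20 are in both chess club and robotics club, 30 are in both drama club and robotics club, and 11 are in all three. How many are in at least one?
|A∪B∪C| = 45+42+47-16-20-30+11 = 79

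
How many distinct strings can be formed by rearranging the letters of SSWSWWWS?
8! / (4! × 4!) = 70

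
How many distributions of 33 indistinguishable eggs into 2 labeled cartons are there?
C(33+2-1, 2-1) = C(34, 1) = 34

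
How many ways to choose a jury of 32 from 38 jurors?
C(38,32) = 38!/(32!×6!) = 2760681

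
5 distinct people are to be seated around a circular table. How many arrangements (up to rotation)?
Circular: fix one position, arrange the rest. (5-1)! = 24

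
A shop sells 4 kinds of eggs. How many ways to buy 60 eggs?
C(60+4-1, 4-1) = C(63, 3) = 39711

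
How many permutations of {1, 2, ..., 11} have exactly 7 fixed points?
Choose the 7 fixed points C(11,7) = 330, derange the rest: !4 = Σ_{j=0}^{4} (-1)^j·4!/j! = 24 - 24 + 12 - 4 + 1 = 9. Product = 330 × 9 = 2970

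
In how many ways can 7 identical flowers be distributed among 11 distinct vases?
C(7+11-1, 11-1) = C(17, 10) = 19448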